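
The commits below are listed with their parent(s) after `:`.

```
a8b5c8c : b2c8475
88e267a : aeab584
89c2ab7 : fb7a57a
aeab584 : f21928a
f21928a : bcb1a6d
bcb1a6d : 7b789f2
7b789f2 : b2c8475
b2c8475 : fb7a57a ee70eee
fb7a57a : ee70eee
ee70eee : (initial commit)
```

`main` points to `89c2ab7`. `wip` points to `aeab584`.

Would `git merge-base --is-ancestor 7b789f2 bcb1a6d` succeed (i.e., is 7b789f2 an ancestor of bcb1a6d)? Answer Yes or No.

Ancestors of bcb1a6d (commits reachable by following parents): {7b789f2, b2c8475, bcb1a6d, ee70eee, fb7a57a}.
7b789f2 is in that set, so it is an ancestor of bcb1a6d.

Yes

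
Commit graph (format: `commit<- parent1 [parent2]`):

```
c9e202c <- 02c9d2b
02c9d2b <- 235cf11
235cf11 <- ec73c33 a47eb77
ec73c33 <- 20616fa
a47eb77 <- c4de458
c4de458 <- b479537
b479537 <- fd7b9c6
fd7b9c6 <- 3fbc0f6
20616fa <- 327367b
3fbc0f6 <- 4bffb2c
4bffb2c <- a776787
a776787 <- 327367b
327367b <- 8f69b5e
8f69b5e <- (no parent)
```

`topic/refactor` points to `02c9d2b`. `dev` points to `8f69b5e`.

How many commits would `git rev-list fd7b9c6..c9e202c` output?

Reachable from c9e202c: {02c9d2b, 20616fa, 235cf11, 327367b, 3fbc0f6, 4bffb2c, 8f69b5e, a47eb77, a776787, b479537, c4de458, c9e202c, ec73c33, fd7b9c6}.
Reachable from fd7b9c6: {327367b, 3fbc0f6, 4bffb2c, 8f69b5e, a776787, fd7b9c6}.
In c9e202c's history but not fd7b9c6's: {02c9d2b, 20616fa, 235cf11, a47eb77, b479537, c4de458, c9e202c, ec73c33} — 8 commits.

8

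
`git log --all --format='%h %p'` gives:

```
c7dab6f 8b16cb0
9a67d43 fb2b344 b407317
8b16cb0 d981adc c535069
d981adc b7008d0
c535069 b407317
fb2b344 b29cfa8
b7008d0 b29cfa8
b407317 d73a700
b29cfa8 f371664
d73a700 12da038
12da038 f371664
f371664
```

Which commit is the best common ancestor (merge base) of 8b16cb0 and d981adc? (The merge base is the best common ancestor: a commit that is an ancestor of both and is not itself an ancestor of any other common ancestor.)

Ancestors of 8b16cb0: {12da038, 8b16cb0, b29cfa8, b407317, b7008d0, c535069, d73a700, d981adc, f371664}.
Ancestors of d981adc: {b29cfa8, b7008d0, d981adc, f371664}.
Common ancestors: {b29cfa8, b7008d0, d981adc, f371664}.
Among these, d981adc is not an ancestor of any other common ancestor — it is the merge base.

d981adc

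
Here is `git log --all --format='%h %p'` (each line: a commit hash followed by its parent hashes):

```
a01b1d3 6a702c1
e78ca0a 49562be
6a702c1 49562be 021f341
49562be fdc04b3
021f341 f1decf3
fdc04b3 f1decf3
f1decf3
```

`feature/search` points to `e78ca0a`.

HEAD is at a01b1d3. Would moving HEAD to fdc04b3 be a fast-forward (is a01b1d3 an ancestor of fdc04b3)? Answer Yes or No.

A fast-forward from a01b1d3 to fdc04b3 is possible iff a01b1d3 is an ancestor of fdc04b3.
Ancestors of fdc04b3: {f1decf3, fdc04b3}.
a01b1d3 is not among them, so fast-forward is not possible.

No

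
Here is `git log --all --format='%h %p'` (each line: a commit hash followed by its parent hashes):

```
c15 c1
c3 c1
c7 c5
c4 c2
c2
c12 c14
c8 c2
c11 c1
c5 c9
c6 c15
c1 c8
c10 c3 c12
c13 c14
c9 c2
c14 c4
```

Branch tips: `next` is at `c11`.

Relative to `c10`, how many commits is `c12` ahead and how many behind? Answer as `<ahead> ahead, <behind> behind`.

Reachable from c12: {c12, c14, c2, c4}.
Reachable from c10: {c1, c10, c12, c14, c2, c3, c4, c8}.
Only in c12's history (ahead): {} — 0.
Only in c10's history (behind): {c1, c10, c3, c8} — 4.

0 ahead, 4 behind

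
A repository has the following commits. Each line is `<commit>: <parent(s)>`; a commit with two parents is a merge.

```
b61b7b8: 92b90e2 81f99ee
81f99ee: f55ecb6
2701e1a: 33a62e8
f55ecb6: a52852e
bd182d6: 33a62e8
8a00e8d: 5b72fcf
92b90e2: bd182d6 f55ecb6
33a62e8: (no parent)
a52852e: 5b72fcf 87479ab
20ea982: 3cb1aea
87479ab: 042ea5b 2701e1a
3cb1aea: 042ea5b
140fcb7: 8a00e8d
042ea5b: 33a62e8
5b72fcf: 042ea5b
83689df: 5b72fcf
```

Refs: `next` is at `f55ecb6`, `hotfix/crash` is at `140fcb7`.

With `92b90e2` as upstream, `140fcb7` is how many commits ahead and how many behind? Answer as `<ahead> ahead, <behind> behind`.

2 ahead, 6 behind

Reachable from 140fcb7: {042ea5b, 140fcb7, 33a62e8, 5b72fcf, 8a00e8d}.
Reachable from 92b90e2: {042ea5b, 2701e1a, 33a62e8, 5b72fcf, 87479ab, 92b90e2, a52852e, bd182d6, f55ecb6}.
Only in 140fcb7's history (ahead): {140fcb7, 8a00e8d} — 2.
Only in 92b90e2's history (behind): {2701e1a, 87479ab, 92b90e2, a52852e, bd182d6, f55ecb6} — 6.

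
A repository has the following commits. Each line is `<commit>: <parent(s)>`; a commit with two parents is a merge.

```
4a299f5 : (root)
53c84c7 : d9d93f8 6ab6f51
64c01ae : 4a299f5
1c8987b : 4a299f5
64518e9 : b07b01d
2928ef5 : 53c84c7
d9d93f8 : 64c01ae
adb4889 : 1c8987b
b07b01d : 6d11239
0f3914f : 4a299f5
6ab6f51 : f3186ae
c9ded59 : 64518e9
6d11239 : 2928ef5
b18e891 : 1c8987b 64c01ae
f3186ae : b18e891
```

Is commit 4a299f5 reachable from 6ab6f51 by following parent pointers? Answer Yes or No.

Ancestors of 6ab6f51 (commits reachable by following parents): {1c8987b, 4a299f5, 64c01ae, 6ab6f51, b18e891, f3186ae}.
4a299f5 is in that set, so it is an ancestor of 6ab6f51.

Yes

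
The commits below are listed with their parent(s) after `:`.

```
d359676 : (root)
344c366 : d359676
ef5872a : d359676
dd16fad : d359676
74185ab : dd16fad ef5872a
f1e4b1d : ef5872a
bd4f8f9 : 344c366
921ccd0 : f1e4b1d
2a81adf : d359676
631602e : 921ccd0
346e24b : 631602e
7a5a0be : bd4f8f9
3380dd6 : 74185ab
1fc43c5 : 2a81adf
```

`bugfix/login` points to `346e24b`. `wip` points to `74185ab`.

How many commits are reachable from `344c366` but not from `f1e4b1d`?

Reachable from 344c366: {344c366, d359676}.
Reachable from f1e4b1d: {d359676, ef5872a, f1e4b1d}.
In 344c366's history but not f1e4b1d's: {344c366} — 1 commit.

1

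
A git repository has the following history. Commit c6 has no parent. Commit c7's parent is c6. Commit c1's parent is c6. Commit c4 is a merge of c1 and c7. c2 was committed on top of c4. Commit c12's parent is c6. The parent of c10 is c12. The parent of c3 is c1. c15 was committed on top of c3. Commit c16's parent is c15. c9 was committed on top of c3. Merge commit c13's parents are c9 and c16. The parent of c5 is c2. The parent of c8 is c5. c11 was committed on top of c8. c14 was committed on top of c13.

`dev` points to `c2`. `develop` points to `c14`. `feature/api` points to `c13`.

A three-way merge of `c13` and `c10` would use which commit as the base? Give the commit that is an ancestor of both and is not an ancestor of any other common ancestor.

c6

Ancestors of c13: {c1, c13, c15, c16, c3, c6, c9}.
Ancestors of c10: {c10, c12, c6}.
Common ancestors: {c6}.
The only common ancestor is c6, so it is the merge base.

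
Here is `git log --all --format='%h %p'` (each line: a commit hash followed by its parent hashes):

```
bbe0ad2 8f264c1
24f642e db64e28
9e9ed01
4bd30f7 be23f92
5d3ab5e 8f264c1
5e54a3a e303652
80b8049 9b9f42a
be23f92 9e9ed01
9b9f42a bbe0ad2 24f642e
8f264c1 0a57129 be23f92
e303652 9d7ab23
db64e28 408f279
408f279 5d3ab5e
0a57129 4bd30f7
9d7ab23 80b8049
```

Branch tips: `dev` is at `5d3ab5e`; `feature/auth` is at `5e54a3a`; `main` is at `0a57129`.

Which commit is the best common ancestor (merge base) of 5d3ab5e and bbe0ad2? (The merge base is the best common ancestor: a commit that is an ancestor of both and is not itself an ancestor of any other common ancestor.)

Ancestors of 5d3ab5e: {0a57129, 4bd30f7, 5d3ab5e, 8f264c1, 9e9ed01, be23f92}.
Ancestors of bbe0ad2: {0a57129, 4bd30f7, 8f264c1, 9e9ed01, bbe0ad2, be23f92}.
Common ancestors: {0a57129, 4bd30f7, 8f264c1, 9e9ed01, be23f92}.
Among these, 8f264c1 is not an ancestor of any other common ancestor — it is the merge base.

8f264c1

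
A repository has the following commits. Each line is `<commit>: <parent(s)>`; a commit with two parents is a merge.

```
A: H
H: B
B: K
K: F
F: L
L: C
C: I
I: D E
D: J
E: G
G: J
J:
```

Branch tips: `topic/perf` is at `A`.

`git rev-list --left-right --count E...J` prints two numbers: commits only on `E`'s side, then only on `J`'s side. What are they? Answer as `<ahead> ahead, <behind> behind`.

Reachable from E: {E, G, J}.
Reachable from J: {J}.
Only in E's history (ahead): {E, G} — 2.
Only in J's history (behind): {} — 0.

2 ahead, 0 behind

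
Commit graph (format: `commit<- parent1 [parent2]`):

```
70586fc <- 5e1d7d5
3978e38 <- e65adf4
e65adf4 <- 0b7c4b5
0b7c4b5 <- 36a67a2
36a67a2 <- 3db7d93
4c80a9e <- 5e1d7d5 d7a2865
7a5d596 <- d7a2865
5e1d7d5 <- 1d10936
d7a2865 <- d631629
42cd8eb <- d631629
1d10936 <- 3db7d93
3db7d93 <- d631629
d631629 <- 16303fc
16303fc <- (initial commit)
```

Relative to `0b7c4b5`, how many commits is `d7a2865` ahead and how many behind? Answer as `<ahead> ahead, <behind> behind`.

1 ahead, 3 behind

Reachable from d7a2865: {16303fc, d631629, d7a2865}.
Reachable from 0b7c4b5: {0b7c4b5, 16303fc, 36a67a2, 3db7d93, d631629}.
Only in d7a2865's history (ahead): {d7a2865} — 1.
Only in 0b7c4b5's history (behind): {0b7c4b5, 36a67a2, 3db7d93} — 3.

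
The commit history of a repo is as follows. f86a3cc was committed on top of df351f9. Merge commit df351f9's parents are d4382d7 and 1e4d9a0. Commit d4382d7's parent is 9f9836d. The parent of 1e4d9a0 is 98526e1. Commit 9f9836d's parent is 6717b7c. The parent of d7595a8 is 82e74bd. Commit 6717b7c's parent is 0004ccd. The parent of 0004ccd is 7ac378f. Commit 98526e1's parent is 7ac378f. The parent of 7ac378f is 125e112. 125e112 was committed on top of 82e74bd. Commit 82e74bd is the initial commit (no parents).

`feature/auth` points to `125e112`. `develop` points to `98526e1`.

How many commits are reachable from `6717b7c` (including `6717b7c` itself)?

Walking parent pointers from 6717b7c: reachable set = {0004ccd, 125e112, 6717b7c, 7ac378f, 82e74bd}.
That is 5 commits.

5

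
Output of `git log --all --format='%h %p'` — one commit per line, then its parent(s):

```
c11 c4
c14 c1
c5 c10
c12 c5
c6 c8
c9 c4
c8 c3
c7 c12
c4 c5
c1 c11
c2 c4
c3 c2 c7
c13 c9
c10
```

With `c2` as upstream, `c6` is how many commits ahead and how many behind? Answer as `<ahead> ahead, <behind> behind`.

Reachable from c6: {c10, c12, c2, c3, c4, c5, c6, c7, c8}.
Reachable from c2: {c10, c2, c4, c5}.
Only in c6's history (ahead): {c12, c3, c6, c7, c8} — 5.
Only in c2's history (behind): {} — 0.

5 ahead, 0 behind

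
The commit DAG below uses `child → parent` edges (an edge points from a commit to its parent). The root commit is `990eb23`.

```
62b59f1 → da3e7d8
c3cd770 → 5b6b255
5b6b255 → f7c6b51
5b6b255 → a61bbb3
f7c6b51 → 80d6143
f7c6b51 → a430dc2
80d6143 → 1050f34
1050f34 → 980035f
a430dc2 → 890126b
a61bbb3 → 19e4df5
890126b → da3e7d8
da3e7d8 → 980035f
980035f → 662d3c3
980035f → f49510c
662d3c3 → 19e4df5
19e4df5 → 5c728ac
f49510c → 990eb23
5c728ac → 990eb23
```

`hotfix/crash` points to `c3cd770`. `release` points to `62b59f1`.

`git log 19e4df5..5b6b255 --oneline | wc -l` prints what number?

Reachable from 5b6b255: {1050f34, 19e4df5, 5b6b255, 5c728ac, 662d3c3, 80d6143, 890126b, 980035f, 990eb23, a430dc2, a61bbb3, da3e7d8, f49510c, f7c6b51}.
Reachable from 19e4df5: {19e4df5, 5c728ac, 990eb23}.
In 5b6b255's history but not 19e4df5's: {1050f34, 5b6b255, 662d3c3, 80d6143, 890126b, 980035f, a430dc2, a61bbb3, da3e7d8, f49510c, f7c6b51} — 11 commits.

11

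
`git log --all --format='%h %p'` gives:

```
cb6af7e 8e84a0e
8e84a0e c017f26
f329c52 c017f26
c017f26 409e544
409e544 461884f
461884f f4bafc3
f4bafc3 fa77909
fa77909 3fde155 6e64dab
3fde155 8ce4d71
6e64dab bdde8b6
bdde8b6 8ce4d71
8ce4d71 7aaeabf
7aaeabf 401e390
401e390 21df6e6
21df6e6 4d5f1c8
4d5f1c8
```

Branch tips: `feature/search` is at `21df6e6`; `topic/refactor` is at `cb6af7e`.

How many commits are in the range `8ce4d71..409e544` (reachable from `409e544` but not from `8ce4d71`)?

7

Reachable from 409e544: {21df6e6, 3fde155, 401e390, 409e544, 461884f, 4d5f1c8, 6e64dab, 7aaeabf, 8ce4d71, bdde8b6, f4bafc3, fa77909}.
Reachable from 8ce4d71: {21df6e6, 401e390, 4d5f1c8, 7aaeabf, 8ce4d71}.
In 409e544's history but not 8ce4d71's: {3fde155, 409e544, 461884f, 6e64dab, bdde8b6, f4bafc3, fa77909} — 7 commits.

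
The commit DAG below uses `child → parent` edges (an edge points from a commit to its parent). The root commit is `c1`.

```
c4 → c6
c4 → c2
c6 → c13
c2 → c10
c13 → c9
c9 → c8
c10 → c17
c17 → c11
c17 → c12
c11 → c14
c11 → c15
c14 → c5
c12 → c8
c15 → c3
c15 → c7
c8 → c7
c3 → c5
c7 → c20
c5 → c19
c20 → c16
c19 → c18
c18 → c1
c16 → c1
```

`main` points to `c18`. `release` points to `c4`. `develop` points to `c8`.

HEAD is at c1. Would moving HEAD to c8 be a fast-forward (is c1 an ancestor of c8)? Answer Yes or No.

A fast-forward from c1 to c8 is possible iff c1 is an ancestor of c8.
Ancestors of c8: {c1, c16, c20, c7, c8}.
c1 is among them, so fast-forward is possible.

Yes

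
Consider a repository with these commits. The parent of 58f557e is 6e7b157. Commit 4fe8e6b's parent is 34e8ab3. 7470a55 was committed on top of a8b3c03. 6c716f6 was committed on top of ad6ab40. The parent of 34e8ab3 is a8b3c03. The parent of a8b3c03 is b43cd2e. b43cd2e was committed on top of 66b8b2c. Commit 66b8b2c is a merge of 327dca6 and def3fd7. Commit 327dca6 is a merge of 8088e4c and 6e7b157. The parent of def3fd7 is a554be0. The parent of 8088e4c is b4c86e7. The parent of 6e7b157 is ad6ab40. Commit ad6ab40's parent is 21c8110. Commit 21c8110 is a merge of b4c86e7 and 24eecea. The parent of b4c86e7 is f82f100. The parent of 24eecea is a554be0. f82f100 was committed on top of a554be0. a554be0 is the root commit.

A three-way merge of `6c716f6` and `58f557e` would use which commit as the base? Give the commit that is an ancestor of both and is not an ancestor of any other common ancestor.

ad6ab40

Ancestors of 6c716f6: {21c8110, 24eecea, 6c716f6, a554be0, ad6ab40, b4c86e7, f82f100}.
Ancestors of 58f557e: {21c8110, 24eecea, 58f557e, 6e7b157, a554be0, ad6ab40, b4c86e7, f82f100}.
Common ancestors: {21c8110, 24eecea, a554be0, ad6ab40, b4c86e7, f82f100}.
Among these, ad6ab40 is not an ancestor of any other common ancestor — it is the merge base.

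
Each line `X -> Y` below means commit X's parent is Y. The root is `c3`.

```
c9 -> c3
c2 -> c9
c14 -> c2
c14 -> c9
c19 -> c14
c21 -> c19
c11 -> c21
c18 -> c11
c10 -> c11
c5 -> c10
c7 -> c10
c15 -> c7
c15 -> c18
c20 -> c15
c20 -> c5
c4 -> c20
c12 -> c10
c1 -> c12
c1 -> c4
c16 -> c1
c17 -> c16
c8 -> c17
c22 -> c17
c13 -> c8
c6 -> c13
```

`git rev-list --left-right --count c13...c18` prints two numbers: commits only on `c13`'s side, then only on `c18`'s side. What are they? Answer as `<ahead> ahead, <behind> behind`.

12 ahead, 0 behind

Reachable from c13: {c1, c10, c11, c12, c13, c14, c15, c16, c17, c18, c19, c2, c20, c21, c3, c4, c5, c7, c8, c9}.
Reachable from c18: {c11, c14, c18, c19, c2, c21, c3, c9}.
Only in c13's history (ahead): {c1, c10, c12, c13, c15, c16, c17, c20, c4, c5, c7, c8} — 12.
Only in c18's history (behind): {} — 0.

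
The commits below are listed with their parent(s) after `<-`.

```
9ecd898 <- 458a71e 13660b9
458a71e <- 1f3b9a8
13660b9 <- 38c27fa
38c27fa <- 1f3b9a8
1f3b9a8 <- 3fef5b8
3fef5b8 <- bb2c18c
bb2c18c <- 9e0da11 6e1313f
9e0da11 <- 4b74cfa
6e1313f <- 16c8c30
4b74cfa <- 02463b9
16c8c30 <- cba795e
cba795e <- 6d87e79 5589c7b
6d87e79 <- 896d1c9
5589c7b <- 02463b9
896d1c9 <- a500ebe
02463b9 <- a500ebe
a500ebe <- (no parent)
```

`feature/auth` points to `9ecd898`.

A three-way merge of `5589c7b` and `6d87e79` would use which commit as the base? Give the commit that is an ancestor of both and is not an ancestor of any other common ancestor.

Ancestors of 5589c7b: {02463b9, 5589c7b, a500ebe}.
Ancestors of 6d87e79: {6d87e79, 896d1c9, a500ebe}.
Common ancestors: {a500ebe}.
The only common ancestor is a500ebe, so it is the merge base.

a500ebe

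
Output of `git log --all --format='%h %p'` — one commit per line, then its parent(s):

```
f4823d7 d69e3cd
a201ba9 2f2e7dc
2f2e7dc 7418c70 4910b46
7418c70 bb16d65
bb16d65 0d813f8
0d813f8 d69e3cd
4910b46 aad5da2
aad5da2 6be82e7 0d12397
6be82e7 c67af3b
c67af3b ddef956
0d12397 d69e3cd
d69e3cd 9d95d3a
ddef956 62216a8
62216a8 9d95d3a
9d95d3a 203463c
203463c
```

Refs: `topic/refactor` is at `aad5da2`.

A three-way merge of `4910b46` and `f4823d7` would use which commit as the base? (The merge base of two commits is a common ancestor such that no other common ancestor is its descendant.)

Ancestors of 4910b46: {0d12397, 203463c, 4910b46, 62216a8, 6be82e7, 9d95d3a, aad5da2, c67af3b, d69e3cd, ddef956}.
Ancestors of f4823d7: {203463c, 9d95d3a, d69e3cd, f4823d7}.
Common ancestors: {203463c, 9d95d3a, d69e3cd}.
Among these, d69e3cd is not an ancestor of any other common ancestor — it is the merge base.

d69e3cd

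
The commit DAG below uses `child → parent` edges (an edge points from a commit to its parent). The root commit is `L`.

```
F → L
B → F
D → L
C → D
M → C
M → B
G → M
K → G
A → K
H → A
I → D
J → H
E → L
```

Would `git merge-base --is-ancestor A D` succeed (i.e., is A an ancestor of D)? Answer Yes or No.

No

Ancestors of D: {D, L}.
A is not in that set, so it is not an ancestor of D.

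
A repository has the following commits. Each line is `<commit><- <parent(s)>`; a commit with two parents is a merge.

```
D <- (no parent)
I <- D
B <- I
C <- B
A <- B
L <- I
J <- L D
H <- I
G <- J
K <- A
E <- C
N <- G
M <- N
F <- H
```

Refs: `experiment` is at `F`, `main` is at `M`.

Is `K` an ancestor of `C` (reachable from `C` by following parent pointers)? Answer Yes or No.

Ancestors of C: {B, C, D, I}.
K is not in that set, so it is not an ancestor of C.

No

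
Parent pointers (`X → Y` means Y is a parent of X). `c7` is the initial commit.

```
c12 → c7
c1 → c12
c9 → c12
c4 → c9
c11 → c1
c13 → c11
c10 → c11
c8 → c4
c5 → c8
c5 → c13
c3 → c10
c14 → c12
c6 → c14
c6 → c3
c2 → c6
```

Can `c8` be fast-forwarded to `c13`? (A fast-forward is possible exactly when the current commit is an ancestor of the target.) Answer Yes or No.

A fast-forward from c8 to c13 is possible iff c8 is an ancestor of c13.
Ancestors of c13: {c1, c11, c12, c13, c7}.
c8 is not among them, so fast-forward is not possible.

No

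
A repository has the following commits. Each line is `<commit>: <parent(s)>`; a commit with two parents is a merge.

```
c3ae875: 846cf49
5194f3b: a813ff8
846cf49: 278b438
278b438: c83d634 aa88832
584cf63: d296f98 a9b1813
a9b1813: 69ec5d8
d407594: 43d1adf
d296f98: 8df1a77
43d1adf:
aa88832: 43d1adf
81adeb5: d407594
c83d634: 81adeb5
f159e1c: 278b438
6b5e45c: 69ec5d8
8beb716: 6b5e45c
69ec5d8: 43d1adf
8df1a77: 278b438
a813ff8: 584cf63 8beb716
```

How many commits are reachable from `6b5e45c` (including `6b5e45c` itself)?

3

Walking parent pointers from 6b5e45c: reachable set = {43d1adf, 69ec5d8, 6b5e45c}.
That is 3 commits.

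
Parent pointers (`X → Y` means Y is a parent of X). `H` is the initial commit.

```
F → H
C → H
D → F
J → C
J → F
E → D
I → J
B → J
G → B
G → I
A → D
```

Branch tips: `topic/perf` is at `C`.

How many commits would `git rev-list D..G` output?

5

Reachable from G: {B, C, F, G, H, I, J}.
Reachable from D: {D, F, H}.
In G's history but not D's: {B, C, G, I, J} — 5 commits.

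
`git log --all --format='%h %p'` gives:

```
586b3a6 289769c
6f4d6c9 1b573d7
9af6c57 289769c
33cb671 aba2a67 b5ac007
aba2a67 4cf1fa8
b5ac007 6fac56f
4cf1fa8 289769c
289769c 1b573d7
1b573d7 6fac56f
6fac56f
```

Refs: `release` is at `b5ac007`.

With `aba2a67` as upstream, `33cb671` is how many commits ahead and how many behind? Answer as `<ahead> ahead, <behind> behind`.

Reachable from 33cb671: {1b573d7, 289769c, 33cb671, 4cf1fa8, 6fac56f, aba2a67, b5ac007}.
Reachable from aba2a67: {1b573d7, 289769c, 4cf1fa8, 6fac56f, aba2a67}.
Only in 33cb671's history (ahead): {33cb671, b5ac007} — 2.
Only in aba2a67's history (behind): {} — 0.

2 ahead, 0 behind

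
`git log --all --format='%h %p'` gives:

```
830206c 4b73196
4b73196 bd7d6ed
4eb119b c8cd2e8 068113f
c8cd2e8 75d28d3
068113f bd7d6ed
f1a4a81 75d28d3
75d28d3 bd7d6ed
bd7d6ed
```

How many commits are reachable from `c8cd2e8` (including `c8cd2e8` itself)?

3

Walking parent pointers from c8cd2e8: reachable set = {75d28d3, bd7d6ed, c8cd2e8}.
That is 3 commits.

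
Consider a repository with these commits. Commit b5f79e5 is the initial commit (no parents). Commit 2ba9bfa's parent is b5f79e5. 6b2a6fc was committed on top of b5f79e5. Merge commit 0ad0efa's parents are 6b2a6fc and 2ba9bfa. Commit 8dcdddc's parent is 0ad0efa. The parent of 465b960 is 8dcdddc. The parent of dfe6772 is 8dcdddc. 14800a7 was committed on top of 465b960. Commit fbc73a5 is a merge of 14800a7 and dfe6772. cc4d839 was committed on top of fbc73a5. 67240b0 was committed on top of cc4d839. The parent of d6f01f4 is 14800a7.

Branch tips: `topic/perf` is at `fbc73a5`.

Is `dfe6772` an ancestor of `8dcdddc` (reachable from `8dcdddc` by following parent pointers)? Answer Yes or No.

No

Ancestors of 8dcdddc: {0ad0efa, 2ba9bfa, 6b2a6fc, 8dcdddc, b5f79e5}.
dfe6772 is not in that set, so it is not an ancestor of 8dcdddc.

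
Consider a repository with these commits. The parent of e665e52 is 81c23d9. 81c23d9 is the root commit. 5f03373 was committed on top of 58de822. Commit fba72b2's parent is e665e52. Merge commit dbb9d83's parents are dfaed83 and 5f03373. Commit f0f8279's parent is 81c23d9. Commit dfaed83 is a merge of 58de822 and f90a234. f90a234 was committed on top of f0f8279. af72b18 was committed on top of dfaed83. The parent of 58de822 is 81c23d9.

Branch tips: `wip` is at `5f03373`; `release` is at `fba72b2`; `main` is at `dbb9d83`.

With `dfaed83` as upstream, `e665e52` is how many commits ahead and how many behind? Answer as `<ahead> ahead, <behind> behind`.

1 ahead, 4 behind

Reachable from e665e52: {81c23d9, e665e52}.
Reachable from dfaed83: {58de822, 81c23d9, dfaed83, f0f8279, f90a234}.
Only in e665e52's history (ahead): {e665e52} — 1.
Only in dfaed83's history (behind): {58de822, dfaed83, f0f8279, f90a234} — 4.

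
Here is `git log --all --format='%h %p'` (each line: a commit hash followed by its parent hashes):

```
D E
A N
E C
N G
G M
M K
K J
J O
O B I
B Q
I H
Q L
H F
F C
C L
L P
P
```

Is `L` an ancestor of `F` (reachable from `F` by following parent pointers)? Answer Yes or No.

Ancestors of F (commits reachable by following parents): {C, F, L, P}.
L is in that set, so it is an ancestor of F.

Yes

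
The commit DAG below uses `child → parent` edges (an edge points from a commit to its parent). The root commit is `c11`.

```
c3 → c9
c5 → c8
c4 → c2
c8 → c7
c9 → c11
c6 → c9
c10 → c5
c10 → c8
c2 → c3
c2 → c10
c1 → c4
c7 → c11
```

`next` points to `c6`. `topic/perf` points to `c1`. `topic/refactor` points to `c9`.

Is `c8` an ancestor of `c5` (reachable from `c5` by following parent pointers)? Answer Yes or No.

Yes

Ancestors of c5 (commits reachable by following parents): {c11, c5, c7, c8}.
c8 is in that set, so it is an ancestor of c5.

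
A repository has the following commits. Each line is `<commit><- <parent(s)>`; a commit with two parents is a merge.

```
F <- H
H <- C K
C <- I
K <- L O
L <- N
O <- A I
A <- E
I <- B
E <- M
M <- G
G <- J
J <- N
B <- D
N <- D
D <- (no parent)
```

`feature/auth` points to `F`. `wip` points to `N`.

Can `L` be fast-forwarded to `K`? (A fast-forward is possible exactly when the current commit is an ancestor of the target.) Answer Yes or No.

Yes

A fast-forward from L to K is possible iff L is an ancestor of K.
Ancestors of K: {A, B, D, E, G, I, J, K, L, M, N, O}.
L is among them, so fast-forward is possible.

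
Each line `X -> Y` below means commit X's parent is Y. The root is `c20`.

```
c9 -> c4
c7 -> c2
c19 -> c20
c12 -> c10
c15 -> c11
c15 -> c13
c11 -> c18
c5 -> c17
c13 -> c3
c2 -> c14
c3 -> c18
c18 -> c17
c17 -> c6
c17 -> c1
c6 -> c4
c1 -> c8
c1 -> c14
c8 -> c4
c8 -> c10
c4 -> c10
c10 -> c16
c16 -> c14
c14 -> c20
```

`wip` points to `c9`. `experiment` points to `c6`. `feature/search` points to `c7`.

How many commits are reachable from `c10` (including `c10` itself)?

Walking parent pointers from c10: reachable set = {c10, c14, c16, c20}.
That is 4 commits.

4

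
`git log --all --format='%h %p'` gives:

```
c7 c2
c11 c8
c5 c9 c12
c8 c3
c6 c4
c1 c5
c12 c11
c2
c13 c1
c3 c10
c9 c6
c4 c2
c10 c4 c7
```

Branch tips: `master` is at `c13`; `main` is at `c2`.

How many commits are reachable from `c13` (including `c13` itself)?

13

Walking parent pointers from c13: reachable set = {c1, c10, c11, c12, c13, c2, c3, c4, c5, c6, c7, c8, c9}.
That is 13 commits.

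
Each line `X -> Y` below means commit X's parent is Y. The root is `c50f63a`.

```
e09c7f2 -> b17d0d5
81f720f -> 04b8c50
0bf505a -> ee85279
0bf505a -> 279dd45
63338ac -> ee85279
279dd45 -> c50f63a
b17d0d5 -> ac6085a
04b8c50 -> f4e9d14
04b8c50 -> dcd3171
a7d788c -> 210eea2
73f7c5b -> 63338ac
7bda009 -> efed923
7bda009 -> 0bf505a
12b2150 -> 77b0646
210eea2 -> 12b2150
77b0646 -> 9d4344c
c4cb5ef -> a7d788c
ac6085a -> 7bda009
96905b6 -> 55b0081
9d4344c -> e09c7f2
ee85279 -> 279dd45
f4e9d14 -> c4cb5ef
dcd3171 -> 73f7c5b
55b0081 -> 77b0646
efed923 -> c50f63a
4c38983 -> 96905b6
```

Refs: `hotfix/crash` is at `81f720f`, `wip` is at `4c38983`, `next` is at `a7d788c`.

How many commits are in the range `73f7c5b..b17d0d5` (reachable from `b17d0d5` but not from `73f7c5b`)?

Reachable from b17d0d5: {0bf505a, 279dd45, 7bda009, ac6085a, b17d0d5, c50f63a, ee85279, efed923}.
Reachable from 73f7c5b: {279dd45, 63338ac, 73f7c5b, c50f63a, ee85279}.
In b17d0d5's history but not 73f7c5b's: {0bf505a, 7bda009, ac6085a, b17d0d5, efed923} — 5 commits.

5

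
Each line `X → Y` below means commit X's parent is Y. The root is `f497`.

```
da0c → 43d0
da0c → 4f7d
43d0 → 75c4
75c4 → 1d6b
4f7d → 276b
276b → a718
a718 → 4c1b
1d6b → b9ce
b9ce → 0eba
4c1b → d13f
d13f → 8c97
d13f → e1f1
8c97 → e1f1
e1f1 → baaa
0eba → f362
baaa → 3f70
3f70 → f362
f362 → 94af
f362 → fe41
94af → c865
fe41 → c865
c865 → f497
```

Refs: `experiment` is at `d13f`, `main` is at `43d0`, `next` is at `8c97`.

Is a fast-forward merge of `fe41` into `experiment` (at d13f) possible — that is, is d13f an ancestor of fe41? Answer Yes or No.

No

A fast-forward from d13f to fe41 is possible iff d13f is an ancestor of fe41.
Ancestors of fe41: {c865, f497, fe41}.
d13f is not among them, so fast-forward is not possible.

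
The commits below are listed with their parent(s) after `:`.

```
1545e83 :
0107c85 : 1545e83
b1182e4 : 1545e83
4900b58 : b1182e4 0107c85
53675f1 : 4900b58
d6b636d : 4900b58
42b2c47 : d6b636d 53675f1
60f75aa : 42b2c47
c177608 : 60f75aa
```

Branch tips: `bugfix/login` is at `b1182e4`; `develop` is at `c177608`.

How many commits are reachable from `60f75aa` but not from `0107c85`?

Reachable from 60f75aa: {0107c85, 1545e83, 42b2c47, 4900b58, 53675f1, 60f75aa, b1182e4, d6b636d}.
Reachable from 0107c85: {0107c85, 1545e83}.
In 60f75aa's history but not 0107c85's: {42b2c47, 4900b58, 53675f1, 60f75aa, b1182e4, d6b636d} — 6 commits.

6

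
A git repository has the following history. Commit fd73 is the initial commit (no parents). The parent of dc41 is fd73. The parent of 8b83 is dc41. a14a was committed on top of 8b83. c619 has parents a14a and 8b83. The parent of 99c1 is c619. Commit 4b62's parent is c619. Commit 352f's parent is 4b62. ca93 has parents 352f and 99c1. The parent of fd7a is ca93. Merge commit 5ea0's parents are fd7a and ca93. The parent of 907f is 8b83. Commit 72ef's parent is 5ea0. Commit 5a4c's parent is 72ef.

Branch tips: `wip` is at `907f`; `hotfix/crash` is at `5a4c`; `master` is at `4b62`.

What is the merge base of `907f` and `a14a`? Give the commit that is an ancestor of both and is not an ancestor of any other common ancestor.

8b83

Ancestors of 907f: {8b83, 907f, dc41, fd73}.
Ancestors of a14a: {8b83, a14a, dc41, fd73}.
Common ancestors: {8b83, dc41, fd73}.
Among these, 8b83 is not an ancestor of any other common ancestor — it is the merge base.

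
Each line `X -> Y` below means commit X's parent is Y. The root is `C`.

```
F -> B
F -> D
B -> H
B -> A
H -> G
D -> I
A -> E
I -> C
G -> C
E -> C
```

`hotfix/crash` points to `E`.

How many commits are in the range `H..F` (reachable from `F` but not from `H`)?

6

Reachable from F: {A, B, C, D, E, F, G, H, I}.
Reachable from H: {C, G, H}.
In F's history but not H's: {A, B, D, E, F, I} — 6 commits.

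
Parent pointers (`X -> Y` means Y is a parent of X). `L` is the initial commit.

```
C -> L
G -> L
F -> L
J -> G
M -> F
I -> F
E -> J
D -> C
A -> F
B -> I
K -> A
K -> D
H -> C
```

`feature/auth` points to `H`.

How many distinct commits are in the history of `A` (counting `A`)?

Walking parent pointers from A: reachable set = {A, F, L}.
That is 3 commits.

3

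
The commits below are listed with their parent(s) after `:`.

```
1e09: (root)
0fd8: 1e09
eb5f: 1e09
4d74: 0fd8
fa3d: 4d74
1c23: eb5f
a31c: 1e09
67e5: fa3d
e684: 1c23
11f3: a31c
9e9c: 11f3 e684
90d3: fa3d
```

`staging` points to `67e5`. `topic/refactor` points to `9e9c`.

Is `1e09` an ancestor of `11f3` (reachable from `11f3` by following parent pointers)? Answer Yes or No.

Ancestors of 11f3 (commits reachable by following parents): {11f3, 1e09, a31c}.
1e09 is in that set, so it is an ancestor of 11f3.

Yes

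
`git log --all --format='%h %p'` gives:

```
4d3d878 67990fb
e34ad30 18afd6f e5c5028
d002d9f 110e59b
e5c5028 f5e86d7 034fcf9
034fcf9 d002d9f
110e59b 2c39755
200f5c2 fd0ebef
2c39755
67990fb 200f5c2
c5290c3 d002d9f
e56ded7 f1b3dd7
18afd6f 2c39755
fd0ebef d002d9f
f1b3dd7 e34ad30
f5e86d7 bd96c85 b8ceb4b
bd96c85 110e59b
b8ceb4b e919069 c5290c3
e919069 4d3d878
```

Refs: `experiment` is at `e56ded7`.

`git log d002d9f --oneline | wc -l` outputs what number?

3

Walking parent pointers from d002d9f: reachable set = {110e59b, 2c39755, d002d9f}.
That is 3 commits.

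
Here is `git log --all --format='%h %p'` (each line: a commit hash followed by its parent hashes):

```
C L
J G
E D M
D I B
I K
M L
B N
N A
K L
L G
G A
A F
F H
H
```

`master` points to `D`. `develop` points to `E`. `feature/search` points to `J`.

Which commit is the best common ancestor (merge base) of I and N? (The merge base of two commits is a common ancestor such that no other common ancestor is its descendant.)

Ancestors of I: {A, F, G, H, I, K, L}.
Ancestors of N: {A, F, H, N}.
Common ancestors: {A, F, H}.
Among these, A is not an ancestor of any other common ancestor — it is the merge base.

A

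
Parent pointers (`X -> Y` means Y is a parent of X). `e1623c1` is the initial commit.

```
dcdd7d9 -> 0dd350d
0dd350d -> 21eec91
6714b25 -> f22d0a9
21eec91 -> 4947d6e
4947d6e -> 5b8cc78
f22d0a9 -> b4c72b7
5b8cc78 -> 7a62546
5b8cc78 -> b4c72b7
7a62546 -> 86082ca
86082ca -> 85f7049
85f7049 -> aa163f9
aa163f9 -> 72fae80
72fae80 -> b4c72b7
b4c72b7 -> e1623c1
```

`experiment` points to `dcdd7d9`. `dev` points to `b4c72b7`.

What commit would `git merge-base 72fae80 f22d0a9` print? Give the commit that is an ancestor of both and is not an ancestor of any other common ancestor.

b4c72b7

Ancestors of 72fae80: {72fae80, b4c72b7, e1623c1}.
Ancestors of f22d0a9: {b4c72b7, e1623c1, f22d0a9}.
Common ancestors: {b4c72b7, e1623c1}.
Among these, b4c72b7 is not an ancestor of any other common ancestor — it is the merge base.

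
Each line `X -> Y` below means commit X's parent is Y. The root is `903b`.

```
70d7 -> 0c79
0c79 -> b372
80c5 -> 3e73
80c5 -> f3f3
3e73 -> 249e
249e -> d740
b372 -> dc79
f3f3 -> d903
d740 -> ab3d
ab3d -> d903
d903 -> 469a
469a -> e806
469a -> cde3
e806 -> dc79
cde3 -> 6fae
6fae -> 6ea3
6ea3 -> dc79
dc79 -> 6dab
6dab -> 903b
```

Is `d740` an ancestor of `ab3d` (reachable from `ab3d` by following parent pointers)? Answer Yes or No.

No

Ancestors of ab3d: {469a, 6dab, 6ea3, 6fae, 903b, ab3d, cde3, d903, dc79, e806}.
d740 is not in that set, so it is not an ancestor of ab3d.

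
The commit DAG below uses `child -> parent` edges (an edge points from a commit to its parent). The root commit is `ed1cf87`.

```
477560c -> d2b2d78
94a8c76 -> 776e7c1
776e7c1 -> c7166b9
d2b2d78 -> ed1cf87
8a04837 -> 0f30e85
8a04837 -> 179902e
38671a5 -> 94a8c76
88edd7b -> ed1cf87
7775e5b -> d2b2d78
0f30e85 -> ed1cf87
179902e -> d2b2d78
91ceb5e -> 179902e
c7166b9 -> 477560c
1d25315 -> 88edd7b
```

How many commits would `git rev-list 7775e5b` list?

Walking parent pointers from 7775e5b: reachable set = {7775e5b, d2b2d78, ed1cf87}.
That is 3 commits.

3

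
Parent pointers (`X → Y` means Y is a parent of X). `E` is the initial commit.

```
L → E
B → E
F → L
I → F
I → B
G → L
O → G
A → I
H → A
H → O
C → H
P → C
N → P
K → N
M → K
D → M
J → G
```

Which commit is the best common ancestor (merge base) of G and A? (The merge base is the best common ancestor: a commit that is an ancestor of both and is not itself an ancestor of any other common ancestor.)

L

Ancestors of G: {E, G, L}.
Ancestors of A: {A, B, E, F, I, L}.
Common ancestors: {E, L}.
Among these, L is not an ancestor of any other common ancestor — it is the merge base.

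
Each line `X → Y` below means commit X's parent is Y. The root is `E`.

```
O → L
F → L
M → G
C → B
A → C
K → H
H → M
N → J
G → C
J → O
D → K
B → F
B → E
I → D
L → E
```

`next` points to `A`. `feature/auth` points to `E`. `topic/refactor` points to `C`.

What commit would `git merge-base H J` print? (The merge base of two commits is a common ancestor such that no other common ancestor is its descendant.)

Ancestors of H: {B, C, E, F, G, H, L, M}.
Ancestors of J: {E, J, L, O}.
Common ancestors: {E, L}.
Among these, L is not an ancestor of any other common ancestor — it is the merge base.

L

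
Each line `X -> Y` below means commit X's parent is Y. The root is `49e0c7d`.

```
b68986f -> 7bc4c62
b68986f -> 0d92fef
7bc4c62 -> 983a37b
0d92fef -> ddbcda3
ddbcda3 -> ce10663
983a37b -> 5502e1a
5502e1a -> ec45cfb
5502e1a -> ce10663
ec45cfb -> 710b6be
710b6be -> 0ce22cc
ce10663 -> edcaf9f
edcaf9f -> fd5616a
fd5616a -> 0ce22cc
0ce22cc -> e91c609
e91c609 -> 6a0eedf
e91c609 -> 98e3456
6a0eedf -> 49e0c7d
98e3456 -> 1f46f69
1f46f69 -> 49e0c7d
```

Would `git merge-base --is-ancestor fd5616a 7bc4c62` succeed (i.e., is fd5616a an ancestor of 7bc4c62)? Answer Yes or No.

Yes

Ancestors of 7bc4c62 (commits reachable by following parents): {0ce22cc, 1f46f69, 49e0c7d, 5502e1a, 6a0eedf, 710b6be, 7bc4c62, 983a37b, 98e3456, ce10663, e91c609, ec45cfb, edcaf9f, fd5616a}.
fd5616a is in that set, so it is an ancestor of 7bc4c62.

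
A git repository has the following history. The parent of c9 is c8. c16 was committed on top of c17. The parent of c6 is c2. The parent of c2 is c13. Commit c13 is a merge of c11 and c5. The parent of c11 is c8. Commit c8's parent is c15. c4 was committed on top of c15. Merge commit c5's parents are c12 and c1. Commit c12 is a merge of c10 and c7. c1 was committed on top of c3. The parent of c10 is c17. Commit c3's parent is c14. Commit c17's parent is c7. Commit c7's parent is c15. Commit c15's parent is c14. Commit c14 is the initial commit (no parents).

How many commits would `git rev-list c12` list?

Walking parent pointers from c12: reachable set = {c10, c12, c14, c15, c17, c7}.
That is 6 commits.

6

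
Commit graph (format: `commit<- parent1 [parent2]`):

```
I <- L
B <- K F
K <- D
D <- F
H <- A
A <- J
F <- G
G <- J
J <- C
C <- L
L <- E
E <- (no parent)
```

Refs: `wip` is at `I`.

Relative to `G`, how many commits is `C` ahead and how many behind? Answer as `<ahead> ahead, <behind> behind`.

Reachable from C: {C, E, L}.
Reachable from G: {C, E, G, J, L}.
Only in C's history (ahead): {} — 0.
Only in G's history (behind): {G, J} — 2.

0 ahead, 2 behind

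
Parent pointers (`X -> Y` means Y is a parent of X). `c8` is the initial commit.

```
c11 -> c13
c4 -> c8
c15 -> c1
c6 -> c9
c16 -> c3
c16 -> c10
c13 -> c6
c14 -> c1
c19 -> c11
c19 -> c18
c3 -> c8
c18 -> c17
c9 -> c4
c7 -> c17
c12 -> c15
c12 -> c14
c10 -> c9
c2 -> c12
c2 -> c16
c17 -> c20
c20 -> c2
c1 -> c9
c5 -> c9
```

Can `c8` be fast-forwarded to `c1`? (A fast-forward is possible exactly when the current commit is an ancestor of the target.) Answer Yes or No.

Yes

A fast-forward from c8 to c1 is possible iff c8 is an ancestor of c1.
Ancestors of c1: {c1, c4, c8, c9}.
c8 is among them, so fast-forward is possible.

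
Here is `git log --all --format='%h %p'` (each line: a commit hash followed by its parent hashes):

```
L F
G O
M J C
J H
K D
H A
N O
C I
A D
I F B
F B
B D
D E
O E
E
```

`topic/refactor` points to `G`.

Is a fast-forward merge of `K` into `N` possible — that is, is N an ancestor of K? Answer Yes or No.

A fast-forward from N to K is possible iff N is an ancestor of K.
Ancestors of K: {D, E, K}.
N is not among them, so fast-forward is not possible.

No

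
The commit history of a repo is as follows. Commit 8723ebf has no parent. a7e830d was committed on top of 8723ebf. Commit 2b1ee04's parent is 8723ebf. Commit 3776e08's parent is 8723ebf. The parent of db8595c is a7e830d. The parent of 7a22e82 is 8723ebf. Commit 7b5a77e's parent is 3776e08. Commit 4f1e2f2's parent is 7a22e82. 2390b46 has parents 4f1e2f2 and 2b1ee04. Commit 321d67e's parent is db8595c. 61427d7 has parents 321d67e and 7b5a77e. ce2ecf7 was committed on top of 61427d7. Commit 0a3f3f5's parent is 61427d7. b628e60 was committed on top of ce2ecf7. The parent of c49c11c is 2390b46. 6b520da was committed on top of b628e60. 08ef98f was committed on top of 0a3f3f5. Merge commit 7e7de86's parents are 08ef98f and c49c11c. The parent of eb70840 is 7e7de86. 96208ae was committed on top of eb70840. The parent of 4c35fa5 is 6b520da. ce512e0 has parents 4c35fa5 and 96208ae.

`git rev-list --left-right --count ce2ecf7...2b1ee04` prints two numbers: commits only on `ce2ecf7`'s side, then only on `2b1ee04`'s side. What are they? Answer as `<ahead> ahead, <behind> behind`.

Reachable from ce2ecf7: {321d67e, 3776e08, 61427d7, 7b5a77e, 8723ebf, a7e830d, ce2ecf7, db8595c}.
Reachable from 2b1ee04: {2b1ee04, 8723ebf}.
Only in ce2ecf7's history (ahead): {321d67e, 3776e08, 61427d7, 7b5a77e, a7e830d, ce2ecf7, db8595c} — 7.
Only in 2b1ee04's history (behind): {2b1ee04} — 1.

7 ahead, 1 behind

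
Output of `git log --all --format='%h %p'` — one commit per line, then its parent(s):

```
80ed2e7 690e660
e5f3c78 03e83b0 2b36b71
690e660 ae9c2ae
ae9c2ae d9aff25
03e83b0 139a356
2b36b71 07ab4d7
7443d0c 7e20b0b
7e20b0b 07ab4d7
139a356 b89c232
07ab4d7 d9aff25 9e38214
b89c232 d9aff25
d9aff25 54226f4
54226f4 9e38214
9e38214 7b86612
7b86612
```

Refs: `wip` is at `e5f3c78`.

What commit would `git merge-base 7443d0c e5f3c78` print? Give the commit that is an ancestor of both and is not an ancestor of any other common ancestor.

07ab4d7

Ancestors of 7443d0c: {07ab4d7, 54226f4, 7443d0c, 7b86612, 7e20b0b, 9e38214, d9aff25}.
Ancestors of e5f3c78: {03e83b0, 07ab4d7, 139a356, 2b36b71, 54226f4, 7b86612, 9e38214, b89c232, d9aff25, e5f3c78}.
Common ancestors: {07ab4d7, 54226f4, 7b86612, 9e38214, d9aff25}.
Among these, 07ab4d7 is not an ancestor of any other common ancestor — it is the merge base.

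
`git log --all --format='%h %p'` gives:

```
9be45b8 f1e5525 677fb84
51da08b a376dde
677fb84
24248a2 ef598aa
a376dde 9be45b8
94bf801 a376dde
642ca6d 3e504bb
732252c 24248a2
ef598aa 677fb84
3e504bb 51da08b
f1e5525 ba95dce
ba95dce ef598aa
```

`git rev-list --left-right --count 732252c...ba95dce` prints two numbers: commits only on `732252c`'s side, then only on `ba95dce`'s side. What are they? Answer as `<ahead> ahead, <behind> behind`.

Reachable from 732252c: {24248a2, 677fb84, 732252c, ef598aa}.
Reachable from ba95dce: {677fb84, ba95dce, ef598aa}.
Only in 732252c's history (ahead): {24248a2, 732252c} — 2.
Only in ba95dce's history (behind): {ba95dce} — 1.

2 ahead, 1 behind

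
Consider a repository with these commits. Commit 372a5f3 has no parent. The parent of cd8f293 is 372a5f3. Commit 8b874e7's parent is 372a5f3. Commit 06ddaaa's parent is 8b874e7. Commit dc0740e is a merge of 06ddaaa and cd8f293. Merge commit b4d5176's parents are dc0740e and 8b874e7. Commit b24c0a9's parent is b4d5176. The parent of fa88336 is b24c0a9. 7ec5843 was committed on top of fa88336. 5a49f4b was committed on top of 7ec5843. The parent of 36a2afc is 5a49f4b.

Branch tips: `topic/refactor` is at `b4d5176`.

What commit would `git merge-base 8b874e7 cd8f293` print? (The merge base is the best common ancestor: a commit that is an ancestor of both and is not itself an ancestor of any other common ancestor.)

Ancestors of 8b874e7: {372a5f3, 8b874e7}.
Ancestors of cd8f293: {372a5f3, cd8f293}.
Common ancestors: {372a5f3}.
The only common ancestor is 372a5f3, so it is the merge base.

372a5f3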